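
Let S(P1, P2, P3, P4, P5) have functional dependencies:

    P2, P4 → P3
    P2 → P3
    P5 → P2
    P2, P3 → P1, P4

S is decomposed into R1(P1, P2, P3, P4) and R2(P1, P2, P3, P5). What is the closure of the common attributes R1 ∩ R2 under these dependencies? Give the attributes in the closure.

P1, P2, P3, P4

R1 ∩ R2 = {P1, P2, P3}.
P2, P3 → P1, P4 applies, adding P4
Closure: {P1, P2, P3, P4}.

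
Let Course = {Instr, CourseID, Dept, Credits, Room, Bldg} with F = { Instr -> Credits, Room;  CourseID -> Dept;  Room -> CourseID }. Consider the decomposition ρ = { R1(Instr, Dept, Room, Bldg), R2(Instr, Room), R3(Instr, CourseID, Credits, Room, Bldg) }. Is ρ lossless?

Yes

Chase test. Columns are Instr, CourseID, Dept, Credits, Room, Bldg; row i has aⱼ where attribute j ∈ Ri, else bᵢⱼ.
Initial tableau (one row per fragment):
  row 1: a1 b12 a3 b14 a5 a6
  row 2: a1 b22 b23 b24 a5 b26
  row 3: a1 a2 b33 a4 a5 a6
Rows 1 and 2 agree on Instr; apply Instr→Credits, Room and equate their Credits, Room entries.
Rows 1 and 3 agree on Instr; apply Instr→Credits, Room and equate their Credits, Room entries.
Rows 1 and 2 agree on Room; apply Room→CourseID and equate their CourseID entries.
Rows 1 and 3 agree on Room; apply Room→CourseID and equate their CourseID entries.
Rows 1 and 2 agree on CourseID; apply CourseID→Dept and equate their Dept entries.
Rows 1 and 3 agree on CourseID; apply CourseID→Dept and equate their Dept entries.
Row 1 is now all distinguished symbols — the join is lossless.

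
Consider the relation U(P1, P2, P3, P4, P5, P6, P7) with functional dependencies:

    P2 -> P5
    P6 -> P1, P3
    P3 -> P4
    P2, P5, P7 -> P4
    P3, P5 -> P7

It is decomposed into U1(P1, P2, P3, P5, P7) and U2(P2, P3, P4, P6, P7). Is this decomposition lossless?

Common attributes: U1 ∩ U2 = {P2, P3, P7}.
Closure of {P2, P3, P7}: P2 → P5 applies, adding P5; P3 → P4 applies, adding P4. So (P2, P3, P7)⁺ = {P2, P3, P4, P5, P7}.
The closure contains neither all of U1 = {P1, P2, P3, P5, P7} nor all of U2 = {P2, P3, P4, P6, P7}, so the common attributes are not a superkey of either fragment. The join is lossy.

No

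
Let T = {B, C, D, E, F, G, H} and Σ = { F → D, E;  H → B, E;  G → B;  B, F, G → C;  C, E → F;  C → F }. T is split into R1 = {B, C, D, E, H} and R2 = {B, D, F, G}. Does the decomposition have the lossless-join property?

No

Common attributes: R1 ∩ R2 = {B, D}.
No dependency enlarges {B, D}, so (B, D)⁺ = {B, D}.
The closure contains neither all of R1 = {B, C, D, E, H} nor all of R2 = {B, D, F, G}, so the common attributes are not a superkey of either fragment. The join is lossy.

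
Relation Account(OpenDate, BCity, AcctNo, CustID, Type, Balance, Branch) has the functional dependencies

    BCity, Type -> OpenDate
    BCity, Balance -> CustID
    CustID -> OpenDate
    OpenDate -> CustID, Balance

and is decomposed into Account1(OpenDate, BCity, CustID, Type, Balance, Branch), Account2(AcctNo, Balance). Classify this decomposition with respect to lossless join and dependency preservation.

Lossless test: (Balance)⁺ = {Balance}, which is a superkey of neither fragment — lossy.
Dependency preservation: every FD's attributes lie within a single fragment, so each can be enforced locally — preserved.

lossy but dependency-preserving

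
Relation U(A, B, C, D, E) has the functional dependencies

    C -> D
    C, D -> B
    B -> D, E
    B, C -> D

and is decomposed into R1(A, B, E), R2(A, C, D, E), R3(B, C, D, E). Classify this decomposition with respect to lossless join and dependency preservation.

Lossless test (chase): Rows 2 and 3 agree on C, D; apply C, D→B and equate their B entries. Rows 1 and 2 agree on B; apply B→D, E and equate their D, E entries. Row 2 is now all distinguished symbols — the join is lossless.
Dependency preservation: every FD's attributes lie within a single fragment, so each can be enforced locally — preserved.

lossless and dependency-preserving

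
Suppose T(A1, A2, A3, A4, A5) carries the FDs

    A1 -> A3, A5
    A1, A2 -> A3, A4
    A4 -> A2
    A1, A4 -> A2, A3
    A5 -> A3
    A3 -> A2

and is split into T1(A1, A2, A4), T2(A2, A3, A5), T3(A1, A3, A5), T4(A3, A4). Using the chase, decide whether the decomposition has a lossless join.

Chase test. Columns are A1, A2, A3, A4, A5; row i has aⱼ where attribute j ∈ Ti, else bᵢⱼ.
Initial tableau (one row per fragment):
  row 1: a1 a2 b13 a4 b15
  row 2: b21 a2 a3 b24 a5
  row 3: a1 b32 a3 b34 a5
  row 4: b41 b42 a3 a4 b45
Rows 1 and 3 agree on A1; apply A1→A3, A5 and equate their A3, A5 entries.
Rows 1 and 4 agree on A4; apply A4→A2 and equate their A2 entries.
Rows 1 and 3 agree on A3; apply A3→A2 and equate their A2 entries.
Rows 1 and 3 agree on A1, A2; apply A1, A2→A3, A4 and equate their A3, A4 entries.
Row 1 is now all distinguished symbols — the join is lossless.

Yes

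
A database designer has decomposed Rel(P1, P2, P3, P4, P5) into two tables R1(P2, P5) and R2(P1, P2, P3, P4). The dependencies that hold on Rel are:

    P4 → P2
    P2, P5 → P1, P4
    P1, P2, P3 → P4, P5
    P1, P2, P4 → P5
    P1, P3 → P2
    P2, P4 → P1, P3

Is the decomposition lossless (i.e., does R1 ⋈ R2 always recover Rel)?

No

Common attributes: R1 ∩ R2 = {P2}.
No dependency enlarges {P2}, so (P2)⁺ = {P2}.
The closure contains neither all of R1 = {P2, P5} nor all of R2 = {P1, P2, P3, P4}, so the common attributes are not a superkey of either fragment. The join is lossy.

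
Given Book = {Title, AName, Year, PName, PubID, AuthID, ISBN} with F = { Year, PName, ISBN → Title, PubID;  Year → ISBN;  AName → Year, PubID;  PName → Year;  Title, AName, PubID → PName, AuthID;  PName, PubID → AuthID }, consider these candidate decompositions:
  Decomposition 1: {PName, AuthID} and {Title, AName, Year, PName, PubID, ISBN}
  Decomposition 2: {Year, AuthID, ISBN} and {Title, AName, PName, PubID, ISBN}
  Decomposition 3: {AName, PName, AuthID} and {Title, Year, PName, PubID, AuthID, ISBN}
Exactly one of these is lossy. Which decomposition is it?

Decomposition 1: common = {PName}, closure = {Title, Year, PName, PubID, AuthID, ISBN} → lossless.
Decomposition 2: common = {ISBN}, closure = {ISBN} → lossy.
Decomposition 3: common = {PName, AuthID}, closure = {Title, Year, PName, PubID, AuthID, ISBN} → lossless.

Decomposition 2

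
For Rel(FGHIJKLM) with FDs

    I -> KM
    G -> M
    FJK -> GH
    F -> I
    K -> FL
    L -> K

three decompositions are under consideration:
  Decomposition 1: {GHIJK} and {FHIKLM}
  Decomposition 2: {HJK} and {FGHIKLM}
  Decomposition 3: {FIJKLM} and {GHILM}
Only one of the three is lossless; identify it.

Decomposition 1: common = {HIK}, closure = {FHIKLM} → lossless.
Decomposition 2: common = {HK}, closure = {FHIKLM} → lossy.
Decomposition 3: common = {ILM}, closure = {FIKLM} → lossy.

Decomposition 1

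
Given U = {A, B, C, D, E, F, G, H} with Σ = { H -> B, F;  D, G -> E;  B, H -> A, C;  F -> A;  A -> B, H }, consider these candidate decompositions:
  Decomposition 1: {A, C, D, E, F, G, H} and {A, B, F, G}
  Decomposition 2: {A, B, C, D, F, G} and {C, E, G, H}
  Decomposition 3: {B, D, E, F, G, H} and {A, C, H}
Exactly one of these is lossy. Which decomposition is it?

Decomposition 1: common = {A, F, G}, closure = {A, B, C, F, G, H} → lossless.
Decomposition 2: common = {C, G}, closure = {C, G} → lossy.
Decomposition 3: common = {H}, closure = {A, B, C, F, H} → lossless.

Decomposition 2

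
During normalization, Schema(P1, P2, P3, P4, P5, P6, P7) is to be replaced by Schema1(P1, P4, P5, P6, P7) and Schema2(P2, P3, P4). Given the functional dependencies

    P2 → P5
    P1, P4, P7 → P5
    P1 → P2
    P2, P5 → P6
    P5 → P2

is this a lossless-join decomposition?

Common attributes: Schema1 ∩ Schema2 = {P4}.
No dependency enlarges {P4}, so (P4)⁺ = {P4}.
The closure contains neither all of Schema1 = {P1, P4, P5, P6, P7} nor all of Schema2 = {P2, P3, P4}, so the common attributes are not a superkey of either fragment. The join is lossy.

No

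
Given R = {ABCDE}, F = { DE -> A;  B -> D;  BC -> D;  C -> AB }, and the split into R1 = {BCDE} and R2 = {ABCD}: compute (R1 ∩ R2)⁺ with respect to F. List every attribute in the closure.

R1 ∩ R2 = {BCD}.
C → AB applies, adding A
Closure: {ABCD}.

ABCD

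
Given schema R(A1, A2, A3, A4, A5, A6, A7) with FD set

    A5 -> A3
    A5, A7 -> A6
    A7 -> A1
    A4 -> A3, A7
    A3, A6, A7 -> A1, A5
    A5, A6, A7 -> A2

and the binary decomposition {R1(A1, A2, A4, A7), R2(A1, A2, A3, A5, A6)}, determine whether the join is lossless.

No

Common attributes: R1 ∩ R2 = {A1, A2}.
No dependency enlarges {A1, A2}, so (A1, A2)⁺ = {A1, A2}.
The closure contains neither all of R1 = {A1, A2, A4, A7} nor all of R2 = {A1, A2, A3, A5, A6}, so the common attributes are not a superkey of either fragment. The join is lossy.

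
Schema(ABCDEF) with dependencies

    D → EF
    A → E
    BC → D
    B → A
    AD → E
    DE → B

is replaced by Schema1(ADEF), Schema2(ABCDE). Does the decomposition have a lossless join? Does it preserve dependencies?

Lossless test: (ADE)⁺ = {ABDEF}, which contains all of one fragment — lossless.
Dependency preservation: every FD's attributes lie within a single fragment, so each can be enforced locally — preserved.

lossless and dependency-preserving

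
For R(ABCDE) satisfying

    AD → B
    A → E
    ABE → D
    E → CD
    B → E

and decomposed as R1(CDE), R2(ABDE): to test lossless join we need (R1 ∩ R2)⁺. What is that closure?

CDE

R1 ∩ R2 = {DE}.
E → CD applies, adding C
Closure: {CDE}.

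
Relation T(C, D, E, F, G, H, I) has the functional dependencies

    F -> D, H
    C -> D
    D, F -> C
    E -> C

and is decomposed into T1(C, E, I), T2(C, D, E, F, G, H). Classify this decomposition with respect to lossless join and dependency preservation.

lossy but dependency-preserving

Lossless test: (C, E)⁺ = {C, D, E}, which is a superkey of neither fragment — lossy.
Dependency preservation: every FD's attributes lie within a single fragment, so each can be enforced locally — preserved.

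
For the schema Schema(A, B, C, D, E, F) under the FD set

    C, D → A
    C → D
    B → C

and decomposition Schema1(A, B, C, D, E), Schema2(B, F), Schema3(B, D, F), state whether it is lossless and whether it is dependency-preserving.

lossy but dependency-preserving

Lossless test (chase): Rows 1 and 2 agree on B; apply B→C and equate their C entries. Rows 1 and 3 agree on B; apply B→C and equate their C entries. Rows 1 and 3 agree on C, D; apply C, D→A and equate their A entries. Rows 1 and 2 agree on C; apply C→D and equate their D entries. Rows 1 and 2 agree on C, D; apply C, D→A and equate their A entries. No row becomes fully distinguished — the join is lossy.
Dependency preservation: every FD's attributes lie within a single fragment, so each can be enforced locally — preserved.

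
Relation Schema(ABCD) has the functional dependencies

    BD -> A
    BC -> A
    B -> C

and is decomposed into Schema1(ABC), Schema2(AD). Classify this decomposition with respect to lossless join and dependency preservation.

lossy but dependency-preserving

Lossless test: (A)⁺ = {A}, which is a superkey of neither fragment — lossy.
Dependency preservation: BD → A is not contained in any single fragment, but the restricted closure of its left-hand side across the fragments still reaches the right-hand side; the remaining FDs each lie inside some fragment. All dependencies are preserved.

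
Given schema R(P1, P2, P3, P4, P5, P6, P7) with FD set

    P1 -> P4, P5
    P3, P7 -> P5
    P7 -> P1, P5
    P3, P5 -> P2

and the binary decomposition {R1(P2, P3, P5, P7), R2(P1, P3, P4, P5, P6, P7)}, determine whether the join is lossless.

Common attributes: R1 ∩ R2 = {P3, P5, P7}.
Closure of {P3, P5, P7}: P7 → P1, P5 applies, adding P1; P3, P5 → P2 applies, adding P2; P1 → P4, P5 applies, adding P4. So (P3, P5, P7)⁺ = {P1, P2, P3, P4, P5, P7}.
This closure contains every attribute of R1, so R1 ∩ R2 → R1. The join is lossless.

Yes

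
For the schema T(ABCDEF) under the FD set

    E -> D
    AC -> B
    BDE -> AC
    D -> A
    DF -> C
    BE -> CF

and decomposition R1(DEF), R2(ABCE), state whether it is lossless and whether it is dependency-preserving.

Lossless test: (E)⁺ = {ADE}, which is a superkey of neither fragment — lossy.
Dependency preservation: the restricted closure of {D} across the fragments never reaches {A}, so D → A cannot be enforced without a join — not preserved.

lossy and not dependency-preserving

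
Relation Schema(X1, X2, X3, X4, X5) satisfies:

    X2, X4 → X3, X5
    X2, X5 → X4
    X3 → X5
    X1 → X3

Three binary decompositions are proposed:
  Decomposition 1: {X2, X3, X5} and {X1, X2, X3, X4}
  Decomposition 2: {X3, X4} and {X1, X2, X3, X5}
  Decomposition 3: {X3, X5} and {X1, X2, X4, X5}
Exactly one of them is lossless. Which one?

Decomposition 1: common = {X2, X3}, closure = {X2, X3, X4, X5} → lossless.
Decomposition 2: common = {X3}, closure = {X3, X5} → lossy.
Decomposition 3: common = {X5}, closure = {X5} → lossy.

Decomposition 1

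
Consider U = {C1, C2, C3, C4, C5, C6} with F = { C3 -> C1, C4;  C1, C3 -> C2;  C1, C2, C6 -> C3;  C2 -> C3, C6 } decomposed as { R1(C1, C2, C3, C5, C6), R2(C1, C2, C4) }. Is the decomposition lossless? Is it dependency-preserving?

lossless and dependency-preserving

Lossless test: (C1, C2)⁺ = {C1, C2, C3, C4, C6}, which contains all of one fragment — lossless.
Dependency preservation: C3 → C1, C4 is not contained in any single fragment, but the restricted closure of its left-hand side across the fragments still reaches the right-hand side; the remaining FDs each lie inside some fragment. All dependencies are preserved.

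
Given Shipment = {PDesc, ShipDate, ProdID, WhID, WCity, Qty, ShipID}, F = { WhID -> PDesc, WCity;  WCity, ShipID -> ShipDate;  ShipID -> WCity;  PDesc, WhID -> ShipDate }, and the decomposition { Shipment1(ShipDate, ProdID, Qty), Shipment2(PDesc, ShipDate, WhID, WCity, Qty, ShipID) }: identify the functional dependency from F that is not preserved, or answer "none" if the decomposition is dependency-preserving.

WhID → PDesc, WCity lies within Shipment2.
WCity, ShipID → ShipDate lies within Shipment2.
ShipID → WCity lies within Shipment2.
PDesc, WhID → ShipDate lies within Shipment2.
Every dependency is enforceable on the fragments, so the decomposition is dependency-preserving.

none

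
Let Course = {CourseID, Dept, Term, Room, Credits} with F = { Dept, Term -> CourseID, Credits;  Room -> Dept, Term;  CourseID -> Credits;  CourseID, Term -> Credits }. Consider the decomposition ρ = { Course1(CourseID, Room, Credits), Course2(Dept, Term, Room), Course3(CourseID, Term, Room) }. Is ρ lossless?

Yes

Chase test. Columns are CourseID, Dept, Term, Room, Credits; row i has aⱼ where attribute j ∈ Coursei, else bᵢⱼ.
Initial tableau (one row per fragment):
  row 1: a1 b12 b13 a4 a5
  row 2: b21 a2 a3 a4 b25
  row 3: a1 b32 a3 a4 b35
Rows 1 and 2 agree on Room; apply Room→Dept, Term and equate their Dept, Term entries.
Rows 1 and 3 agree on Room; apply Room→Dept, Term and equate their Dept, Term entries.
Rows 1 and 3 agree on CourseID; apply CourseID→Credits and equate their Credits entries.
Rows 1 and 2 agree on Dept, Term; apply Dept, Term→CourseID, Credits and equate their CourseID, Credits entries.
Row 1 is now all distinguished symbols — the join is lossless.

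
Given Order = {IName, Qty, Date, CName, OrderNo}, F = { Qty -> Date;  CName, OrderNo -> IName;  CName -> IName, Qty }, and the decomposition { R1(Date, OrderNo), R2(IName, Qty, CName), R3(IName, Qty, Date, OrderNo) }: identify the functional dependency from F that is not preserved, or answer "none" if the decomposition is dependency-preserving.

Qty → Date lies within R3.
CName, OrderNo → IName: restricted closure across fragments reaches IName.
CName → IName, Qty lies within R2.
Every dependency is enforceable on the fragments, so the decomposition is dependency-preserving.

none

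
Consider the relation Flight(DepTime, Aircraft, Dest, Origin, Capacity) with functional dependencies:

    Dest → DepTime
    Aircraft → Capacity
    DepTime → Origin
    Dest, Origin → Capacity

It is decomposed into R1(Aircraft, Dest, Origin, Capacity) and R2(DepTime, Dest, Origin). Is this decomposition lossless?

Common attributes: R1 ∩ R2 = {Dest, Origin}.
Closure of {Dest, Origin}: Dest → DepTime applies, adding DepTime; Dest, Origin → Capacity applies, adding Capacity. So (Dest, Origin)⁺ = {DepTime, Dest, Origin, Capacity}.
This closure contains every attribute of R2, so R1 ∩ R2 → R2. The join is lossless.

Yes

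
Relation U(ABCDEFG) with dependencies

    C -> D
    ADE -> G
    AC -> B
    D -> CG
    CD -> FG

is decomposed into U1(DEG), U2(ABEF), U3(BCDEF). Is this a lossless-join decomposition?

Chase test. Columns are ABCDEFG; row i has aⱼ where attribute j ∈ Ui, else bᵢⱼ.
Initial tableau (one row per fragment):
  row 1: b11 b12 b13 a4 a5 b16 a7
  row 2: a1 a2 b23 b24 a5 a6 b27
  row 3: b31 a2 a3 a4 a5 a6 b37
Rows 1 and 3 agree on D; apply D→CG and equate their CG entries.
Rows 1 and 3 agree on CD; apply CD→FG and equate their FG entries.
No row becomes fully distinguished — the join is lossy.

No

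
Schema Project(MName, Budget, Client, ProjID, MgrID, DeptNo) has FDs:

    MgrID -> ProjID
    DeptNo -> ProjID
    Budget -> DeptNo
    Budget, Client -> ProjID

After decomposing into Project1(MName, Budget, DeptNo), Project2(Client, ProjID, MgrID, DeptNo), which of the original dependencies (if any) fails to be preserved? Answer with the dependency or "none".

none

MgrID → ProjID lies within Project2.
DeptNo → ProjID lies within Project2.
Budget → DeptNo lies within Project1.
Budget, Client → ProjID: restricted closure across fragments reaches ProjID.
Every dependency is enforceable on the fragments, so the decomposition is dependency-preserving.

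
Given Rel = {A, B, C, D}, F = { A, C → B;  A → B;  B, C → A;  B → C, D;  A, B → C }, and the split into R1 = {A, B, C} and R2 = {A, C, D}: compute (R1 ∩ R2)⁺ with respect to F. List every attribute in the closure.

R1 ∩ R2 = {A, C}.
A, C → B applies, adding B
B → C, D applies, adding D
Closure: {A, B, C, D}.

A, B, C, D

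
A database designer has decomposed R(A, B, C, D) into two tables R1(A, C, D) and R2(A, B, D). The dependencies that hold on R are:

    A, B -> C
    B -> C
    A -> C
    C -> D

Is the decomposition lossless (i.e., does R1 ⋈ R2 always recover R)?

Yes

Common attributes: R1 ∩ R2 = {A, D}.
Closure of {A, D}: A → C applies, adding C. So (A, D)⁺ = {A, C, D}.
This closure contains every attribute of R1, so R1 ∩ R2 → R1. The join is lossless.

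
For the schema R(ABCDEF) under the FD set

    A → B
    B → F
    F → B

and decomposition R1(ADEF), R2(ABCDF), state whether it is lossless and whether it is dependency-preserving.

Lossless test: (ADF)⁺ = {ABDF}, which is a superkey of neither fragment — lossy.
Dependency preservation: every FD's attributes lie within a single fragment, so each can be enforced locally — preserved.

lossy but dependency-preserving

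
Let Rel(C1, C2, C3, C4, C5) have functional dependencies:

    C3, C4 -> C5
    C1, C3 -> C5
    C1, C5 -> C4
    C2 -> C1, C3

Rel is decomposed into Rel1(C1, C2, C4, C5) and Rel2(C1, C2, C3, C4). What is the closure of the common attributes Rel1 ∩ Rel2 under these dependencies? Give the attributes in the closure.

Rel1 ∩ Rel2 = {C1, C2, C4}.
C2 → C1, C3 applies, adding C3
C3, C4 → C5 applies, adding C5
Closure: {C1, C2, C3, C4, C5}.

C1, C2, C3, C4, C5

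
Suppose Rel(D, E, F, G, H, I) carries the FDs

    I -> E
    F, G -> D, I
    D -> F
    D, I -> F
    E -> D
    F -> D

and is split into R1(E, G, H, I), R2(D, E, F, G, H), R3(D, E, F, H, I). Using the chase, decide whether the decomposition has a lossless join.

Chase test. Columns are D, E, F, G, H, I; row i has aⱼ where attribute j ∈ Ri, else bᵢⱼ.
Initial tableau (one row per fragment):
  row 1: b11 a2 b13 a4 a5 a6
  row 2: a1 a2 a3 a4 a5 b26
  row 3: a1 a2 a3 b34 a5 a6
Rows 1 and 2 agree on E; apply E→D and equate their D entries.
Rows 1 and 2 agree on D; apply D→F and equate their F entries.
Rows 1 and 2 agree on F, G; apply F, G→D, I and equate their D, I entries.
Row 1 is now all distinguished symbols — the join is lossless.

Yes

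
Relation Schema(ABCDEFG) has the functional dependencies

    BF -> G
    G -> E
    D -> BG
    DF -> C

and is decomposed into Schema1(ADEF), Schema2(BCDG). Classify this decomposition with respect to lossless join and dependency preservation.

lossy and not dependency-preserving

Lossless test: (D)⁺ = {BDEG}, which is a superkey of neither fragment — lossy.
Dependency preservation: the restricted closure of {BF} across the fragments never reaches {G}, so BF → G cannot be enforced without a join — not preserved.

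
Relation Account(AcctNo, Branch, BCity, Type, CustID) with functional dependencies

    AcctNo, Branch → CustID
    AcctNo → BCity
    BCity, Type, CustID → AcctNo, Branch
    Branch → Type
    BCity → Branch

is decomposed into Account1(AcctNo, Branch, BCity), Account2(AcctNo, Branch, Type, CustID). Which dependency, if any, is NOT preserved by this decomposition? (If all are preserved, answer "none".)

Check BCity, Type, CustID → AcctNo, Branch: no single fragment contains all of {AcctNo, Branch, BCity, Type, CustID}, and the restricted closure of {BCity, Type, CustID} across the fragments never reaches {AcctNo, Branch}.
AcctNo, Branch → CustID is preserved.
AcctNo → BCity is preserved.
Branch → Type is preserved.
BCity → Branch is preserved.

BCity, Type, CustID → AcctNo, Branch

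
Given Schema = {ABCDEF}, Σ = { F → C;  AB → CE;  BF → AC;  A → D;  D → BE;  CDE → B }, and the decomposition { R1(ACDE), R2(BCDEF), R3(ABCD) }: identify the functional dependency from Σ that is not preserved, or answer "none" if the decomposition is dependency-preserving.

Check BF → AC: no single fragment contains all of {ABCF}, and the restricted closure of {BF} across the fragments never reaches {AC}.
F → C is preserved.
AB → CE is preserved.
A → D is preserved.
D → BE is preserved.
CDE → B is preserved.

BF → AC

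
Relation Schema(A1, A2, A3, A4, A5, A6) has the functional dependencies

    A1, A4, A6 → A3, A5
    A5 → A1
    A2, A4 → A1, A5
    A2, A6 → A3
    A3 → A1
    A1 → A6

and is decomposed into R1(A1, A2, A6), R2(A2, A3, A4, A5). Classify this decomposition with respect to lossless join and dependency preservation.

Lossless test: (A2)⁺ = {A2}, which is a superkey of neither fragment — lossy.
Dependency preservation: the restricted closure of {A1, A4, A6} across the fragments never reaches {A3, A5}, so A1, A4, A6 → A3, A5 cannot be enforced without a join — not preserved.

lossy and not dependency-preserving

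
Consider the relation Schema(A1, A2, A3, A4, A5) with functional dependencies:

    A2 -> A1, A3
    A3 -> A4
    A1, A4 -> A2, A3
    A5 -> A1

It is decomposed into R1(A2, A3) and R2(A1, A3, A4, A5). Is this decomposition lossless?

Common attributes: R1 ∩ R2 = {A3}.
Closure of {A3}: A3 → A4 applies, adding A4. So (A3)⁺ = {A3, A4}.
The closure contains neither all of R1 = {A2, A3} nor all of R2 = {A1, A3, A4, A5}, so the common attributes are not a superkey of either fragment. The join is lossy.

No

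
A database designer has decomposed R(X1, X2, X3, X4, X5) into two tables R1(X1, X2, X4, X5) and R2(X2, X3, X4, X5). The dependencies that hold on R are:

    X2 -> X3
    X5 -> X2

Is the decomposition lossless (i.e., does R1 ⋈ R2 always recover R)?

Common attributes: R1 ∩ R2 = {X2, X4, X5}.
Closure of {X2, X4, X5}: X2 → X3 applies, adding X3. So (X2, X4, X5)⁺ = {X2, X3, X4, X5}.
This closure contains every attribute of R2, so R1 ∩ R2 → R2. The join is lossless.

Yes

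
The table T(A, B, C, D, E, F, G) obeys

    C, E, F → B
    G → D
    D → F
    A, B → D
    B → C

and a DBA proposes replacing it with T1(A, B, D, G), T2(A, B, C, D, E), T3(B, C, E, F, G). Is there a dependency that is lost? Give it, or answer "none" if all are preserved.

Check D → F: no single fragment contains all of {D, F}, and the restricted closure of {D} across the fragments never reaches {F}.
C, E, F → B is preserved.
G → D is preserved.
A, B → D is preserved.
B → C is preserved.

D → F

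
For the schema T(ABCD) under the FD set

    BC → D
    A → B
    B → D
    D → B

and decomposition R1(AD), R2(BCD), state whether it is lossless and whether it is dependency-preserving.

Lossless test: (D)⁺ = {BD}, which is a superkey of neither fragment — lossy.
Dependency preservation: A → B is not contained in any single fragment, but the restricted closure of its left-hand side across the fragments still reaches the right-hand side; the remaining FDs each lie inside some fragment. All dependencies are preserved.

lossy but dependency-preserving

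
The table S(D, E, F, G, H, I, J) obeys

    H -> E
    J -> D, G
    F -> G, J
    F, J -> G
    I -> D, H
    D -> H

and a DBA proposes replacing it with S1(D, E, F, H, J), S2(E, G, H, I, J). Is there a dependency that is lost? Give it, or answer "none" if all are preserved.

I -> D, H

Check I → D, H: no single fragment contains all of {D, H, I}, and the restricted closure of {I} across the fragments never reaches {D, H}.
H → E is preserved.
J → D, G is preserved.
F → G, J is preserved.
F, J → G is preserved.
D → H is preserved.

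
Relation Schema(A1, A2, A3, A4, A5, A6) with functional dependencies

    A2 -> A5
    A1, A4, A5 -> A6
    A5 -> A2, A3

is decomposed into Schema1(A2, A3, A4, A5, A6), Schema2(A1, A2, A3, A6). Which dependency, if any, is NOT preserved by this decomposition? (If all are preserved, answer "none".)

Check A1, A4, A5 → A6: no single fragment contains all of {A1, A4, A5, A6}, and the restricted closure of {A1, A4, A5} across the fragments never reaches {A6}.
A2 → A5 is preserved.
A5 → A2, A3 is preserved.

A1, A4, A5 -> A6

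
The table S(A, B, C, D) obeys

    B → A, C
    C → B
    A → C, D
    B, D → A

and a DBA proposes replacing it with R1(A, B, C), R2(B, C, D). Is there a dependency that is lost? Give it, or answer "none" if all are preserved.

B → A, C lies within R1.
C → B lies within R1.
A → C, D: restricted closure across fragments reaches C, D.
B, D → A: restricted closure across fragments reaches A.
Every dependency is enforceable on the fragments, so the decomposition is dependency-preserving.

none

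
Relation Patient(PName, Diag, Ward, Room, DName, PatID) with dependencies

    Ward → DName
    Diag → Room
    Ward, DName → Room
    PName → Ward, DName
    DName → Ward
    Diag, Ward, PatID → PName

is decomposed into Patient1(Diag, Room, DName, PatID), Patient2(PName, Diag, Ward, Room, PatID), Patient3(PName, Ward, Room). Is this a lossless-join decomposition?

No

Chase test. Columns are PName, Diag, Ward, Room, DName, PatID; row i has aⱼ where attribute j ∈ Patienti, else bᵢⱼ.
Initial tableau (one row per fragment):
  row 1: b11 a2 b13 a4 a5 a6
  row 2: a1 a2 a3 a4 b25 a6
  row 3: a1 b32 a3 a4 b35 b36
Rows 2 and 3 agree on Ward; apply Ward→DName and equate their DName entries.
No row becomes fully distinguished — the join is lossy.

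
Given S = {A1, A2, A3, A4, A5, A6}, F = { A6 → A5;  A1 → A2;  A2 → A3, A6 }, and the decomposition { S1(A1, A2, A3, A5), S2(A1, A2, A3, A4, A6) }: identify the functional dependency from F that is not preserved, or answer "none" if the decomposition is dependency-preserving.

Check A6 → A5: no single fragment contains all of {A5, A6}, and the restricted closure of {A6} across the fragments never reaches {A5}.
A1 → A2 is preserved.
A2 → A3, A6 is preserved.

A6 → A5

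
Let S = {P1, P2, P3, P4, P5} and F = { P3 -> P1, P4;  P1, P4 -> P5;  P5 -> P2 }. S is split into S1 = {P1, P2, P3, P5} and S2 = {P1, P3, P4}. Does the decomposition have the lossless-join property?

Common attributes: S1 ∩ S2 = {P1, P3}.
Closure of {P1, P3}: P3 → P1, P4 applies, adding P4; P1, P4 → P5 applies, adding P5; P5 → P2 applies, adding P2. So (P1, P3)⁺ = {P1, P2, P3, P4, P5}.
This closure contains every attribute of S1, so S1 ∩ S2 → S1. The join is lossless.

Yes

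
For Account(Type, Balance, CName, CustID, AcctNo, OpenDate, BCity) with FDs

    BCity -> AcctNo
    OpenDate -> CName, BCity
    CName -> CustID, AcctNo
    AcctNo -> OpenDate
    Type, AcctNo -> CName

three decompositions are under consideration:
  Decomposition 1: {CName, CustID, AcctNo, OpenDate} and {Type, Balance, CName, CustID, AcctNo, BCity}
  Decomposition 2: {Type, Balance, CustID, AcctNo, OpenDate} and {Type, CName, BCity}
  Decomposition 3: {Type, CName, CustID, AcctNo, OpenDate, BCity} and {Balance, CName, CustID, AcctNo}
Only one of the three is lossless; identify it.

Decomposition 1: common = {CName, CustID, AcctNo}, closure = {CName, CustID, AcctNo, OpenDate, BCity} → lossless.
Decomposition 2: common = {Type}, closure = {Type} → lossy.
Decomposition 3: common = {CName, CustID, AcctNo}, closure = {CName, CustID, AcctNo, OpenDate, BCity} → lossy.

Decomposition 1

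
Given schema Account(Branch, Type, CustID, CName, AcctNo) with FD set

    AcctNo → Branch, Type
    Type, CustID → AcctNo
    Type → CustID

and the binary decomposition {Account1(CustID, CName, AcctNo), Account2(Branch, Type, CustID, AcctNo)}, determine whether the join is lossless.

Yes

Common attributes: Account1 ∩ Account2 = {CustID, AcctNo}.
Closure of {CustID, AcctNo}: AcctNo → Branch, Type applies, adding Branch, Type. So (CustID, AcctNo)⁺ = {Branch, Type, CustID, AcctNo}.
This closure contains every attribute of Account2, so Account1 ∩ Account2 → Account2. The join is lossless.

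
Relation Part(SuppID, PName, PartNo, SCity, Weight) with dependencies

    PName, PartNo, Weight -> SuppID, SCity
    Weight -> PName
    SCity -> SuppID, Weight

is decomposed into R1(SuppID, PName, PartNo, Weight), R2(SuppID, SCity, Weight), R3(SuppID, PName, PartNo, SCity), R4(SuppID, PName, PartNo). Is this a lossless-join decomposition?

Chase test. Columns are SuppID, PName, PartNo, SCity, Weight; row i has aⱼ where attribute j ∈ Ri, else bᵢⱼ.
Initial tableau (one row per fragment):
  row 1: a1 a2 a3 b14 a5
  row 2: a1 b22 b23 a4 a5
  row 3: a1 a2 a3 a4 b35
  row 4: a1 a2 a3 b44 b45
Rows 1 and 2 agree on Weight; apply Weight→PName and equate their PName entries.
Rows 2 and 3 agree on SCity; apply SCity→SuppID, Weight and equate their SuppID, Weight entries.
Rows 1 and 3 agree on PName, PartNo, Weight; apply PName, PartNo, Weight→SuppID, SCity and equate their SuppID, SCity entries.
Row 1 is now all distinguished symbols — the join is lossless.

Yes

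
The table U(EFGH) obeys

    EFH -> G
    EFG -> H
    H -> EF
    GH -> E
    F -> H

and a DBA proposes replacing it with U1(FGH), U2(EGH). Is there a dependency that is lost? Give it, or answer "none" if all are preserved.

EFH → G: restricted closure across fragments reaches G.
EFG → H: restricted closure across fragments reaches H.
H → EF: restricted closure across fragments reaches EF.
GH → E lies within U2.
F → H lies within U1.
Every dependency is enforceable on the fragments, so the decomposition is dependency-preserving.

none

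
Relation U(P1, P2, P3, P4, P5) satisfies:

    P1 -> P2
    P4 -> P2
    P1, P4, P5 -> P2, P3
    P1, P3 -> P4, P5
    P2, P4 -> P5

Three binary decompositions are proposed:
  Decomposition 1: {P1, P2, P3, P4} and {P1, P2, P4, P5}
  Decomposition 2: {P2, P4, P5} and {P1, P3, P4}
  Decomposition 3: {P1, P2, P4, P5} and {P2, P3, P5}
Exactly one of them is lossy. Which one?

Decomposition 1: common = {P1, P2, P4}, closure = {P1, P2, P3, P4, P5} → lossless.
Decomposition 2: common = {P4}, closure = {P2, P4, P5} → lossless.
Decomposition 3: common = {P2, P5}, closure = {P2, P5} → lossy.

Decomposition 3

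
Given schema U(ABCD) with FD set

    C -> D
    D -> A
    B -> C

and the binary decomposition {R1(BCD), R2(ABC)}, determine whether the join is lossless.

Yes

Common attributes: R1 ∩ R2 = {BC}.
Closure of {BC}: C → D applies, adding D; D → A applies, adding A. So (BC)⁺ = {ABCD}.
This closure contains every attribute of R1, so R1 ∩ R2 → R1. The join is lossless.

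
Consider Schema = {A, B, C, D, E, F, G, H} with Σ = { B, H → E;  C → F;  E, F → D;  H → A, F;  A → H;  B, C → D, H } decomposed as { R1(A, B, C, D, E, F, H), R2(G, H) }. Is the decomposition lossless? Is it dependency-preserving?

lossy but dependency-preserving

Lossless test: (H)⁺ = {A, F, H}, which is a superkey of neither fragment — lossy.
Dependency preservation: every FD's attributes lie within a single fragment, so each can be enforced locally — preserved.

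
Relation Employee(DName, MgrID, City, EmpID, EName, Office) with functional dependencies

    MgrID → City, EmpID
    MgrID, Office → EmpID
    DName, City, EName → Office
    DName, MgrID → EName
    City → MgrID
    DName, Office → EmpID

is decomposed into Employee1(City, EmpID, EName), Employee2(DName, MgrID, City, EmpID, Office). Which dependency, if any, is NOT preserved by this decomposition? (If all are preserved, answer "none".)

DName, MgrID → EName

Check DName, MgrID → EName: no single fragment contains all of {DName, MgrID, EName}, and the restricted closure of {DName, MgrID} across the fragments never reaches {EName}.
MgrID → City, EmpID is preserved.
MgrID, Office → EmpID is preserved.
DName, City, EName → Office is preserved.
City → MgrID is preserved.
DName, Office → EmpID is preserved.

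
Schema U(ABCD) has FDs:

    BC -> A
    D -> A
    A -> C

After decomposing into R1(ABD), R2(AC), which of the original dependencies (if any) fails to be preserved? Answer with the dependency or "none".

BC -> A

Check BC → A: no single fragment contains all of {ABC}, and the restricted closure of {BC} across the fragments never reaches {A}.
D → A is preserved.
A → C is preserved.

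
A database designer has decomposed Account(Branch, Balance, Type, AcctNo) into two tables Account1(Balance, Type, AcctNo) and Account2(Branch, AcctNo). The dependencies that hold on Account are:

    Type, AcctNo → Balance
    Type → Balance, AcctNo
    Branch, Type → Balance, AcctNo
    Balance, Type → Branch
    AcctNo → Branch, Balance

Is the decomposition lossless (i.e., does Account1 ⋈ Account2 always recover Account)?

Yes

Common attributes: Account1 ∩ Account2 = {AcctNo}.
Closure of {AcctNo}: AcctNo → Branch, Balance applies, adding Branch, Balance. So (AcctNo)⁺ = {Branch, Balance, AcctNo}.
This closure contains every attribute of Account2, so Account1 ∩ Account2 → Account2. The join is lossless.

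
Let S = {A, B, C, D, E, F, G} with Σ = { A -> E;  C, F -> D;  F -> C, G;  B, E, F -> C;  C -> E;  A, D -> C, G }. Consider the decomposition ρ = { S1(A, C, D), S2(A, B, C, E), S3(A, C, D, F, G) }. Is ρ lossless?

Chase test. Columns are A, B, C, D, E, F, G; row i has aⱼ where attribute j ∈ Si, else bᵢⱼ.
Initial tableau (one row per fragment):
  row 1: a1 b12 a3 a4 b15 b16 b17
  row 2: a1 a2 a3 b24 a5 b26 b27
  row 3: a1 b32 a3 a4 b35 a6 a7
Rows 1 and 2 agree on A; apply A→E and equate their E entries.
Rows 1 and 3 agree on A; apply A→E and equate their E entries.
Rows 1 and 3 agree on A, D; apply A, D→C, G and equate their C, G entries.
No row becomes fully distinguished — the join is lossy.

No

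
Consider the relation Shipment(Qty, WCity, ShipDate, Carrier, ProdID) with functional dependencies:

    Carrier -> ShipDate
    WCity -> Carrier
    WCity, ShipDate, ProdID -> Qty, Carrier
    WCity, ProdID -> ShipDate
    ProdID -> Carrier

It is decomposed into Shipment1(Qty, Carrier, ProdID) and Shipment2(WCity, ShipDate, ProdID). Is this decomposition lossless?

Common attributes: Shipment1 ∩ Shipment2 = {ProdID}.
Closure of {ProdID}: ProdID → Carrier applies, adding Carrier; Carrier → ShipDate applies, adding ShipDate. So (ProdID)⁺ = {ShipDate, Carrier, ProdID}.
The closure contains neither all of Shipment1 = {Qty, Carrier, ProdID} nor all of Shipment2 = {WCity, ShipDate, ProdID}, so the common attributes are not a superkey of either fragment. The join is lossy.

No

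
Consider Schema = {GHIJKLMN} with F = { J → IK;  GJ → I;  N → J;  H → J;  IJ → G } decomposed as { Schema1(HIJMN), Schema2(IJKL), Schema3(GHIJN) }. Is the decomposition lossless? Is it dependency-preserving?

lossy but dependency-preserving

Lossless test (chase): Rows 1 and 2 agree on J; apply J→IK and equate their IK entries. Rows 1 and 3 agree on J; apply J→IK and equate their IK entries. Rows 1 and 2 agree on IJ; apply IJ→G and equate their G entries. Rows 1 and 3 agree on IJ; apply IJ→G and equate their G entries. No row becomes fully distinguished — the join is lossy.
Dependency preservation: every FD's attributes lie within a single fragment, so each can be enforced locally — preserved.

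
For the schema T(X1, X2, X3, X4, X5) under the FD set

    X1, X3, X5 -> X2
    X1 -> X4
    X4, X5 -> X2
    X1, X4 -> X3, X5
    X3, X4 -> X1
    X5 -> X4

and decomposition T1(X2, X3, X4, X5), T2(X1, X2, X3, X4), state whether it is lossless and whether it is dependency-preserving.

Lossless test: (X2, X3, X4)⁺ = {X1, X2, X3, X4, X5}, which contains all of one fragment — lossless.
Dependency preservation: X1, X3, X5 → X2; X1, X4 → X3, X5 are not contained in any single fragment, but the restricted closure of each left-hand side across the fragments still reaches the right-hand side; the remaining FDs each lie inside some fragment. All dependencies are preserved.

lossless and dependency-preserving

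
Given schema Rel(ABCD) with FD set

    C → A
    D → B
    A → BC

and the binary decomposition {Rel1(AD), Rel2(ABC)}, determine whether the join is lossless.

Common attributes: Rel1 ∩ Rel2 = {A}.
Closure of {A}: A → BC applies, adding BC. So (A)⁺ = {ABC}.
This closure contains every attribute of Rel2, so Rel1 ∩ Rel2 → Rel2. The join is lossless.

Yes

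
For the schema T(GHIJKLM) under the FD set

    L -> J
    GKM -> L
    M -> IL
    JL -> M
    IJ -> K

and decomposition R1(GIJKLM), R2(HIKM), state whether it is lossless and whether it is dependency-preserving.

lossy but dependency-preserving

Lossless test: (IKM)⁺ = {IJKLM}, which is a superkey of neither fragment — lossy.
Dependency preservation: every FD's attributes lie within a single fragment, so each can be enforced locally — preserved.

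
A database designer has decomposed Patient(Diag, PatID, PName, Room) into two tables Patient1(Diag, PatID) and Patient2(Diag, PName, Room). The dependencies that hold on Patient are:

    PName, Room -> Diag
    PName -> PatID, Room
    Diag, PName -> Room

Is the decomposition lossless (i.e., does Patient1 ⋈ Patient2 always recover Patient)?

No

Common attributes: Patient1 ∩ Patient2 = {Diag}.
No dependency enlarges {Diag}, so (Diag)⁺ = {Diag}.
The closure contains neither all of Patient1 = {Diag, PatID} nor all of Patient2 = {Diag, PName, Room}, so the common attributes are not a superkey of either fragment. The join is lossy.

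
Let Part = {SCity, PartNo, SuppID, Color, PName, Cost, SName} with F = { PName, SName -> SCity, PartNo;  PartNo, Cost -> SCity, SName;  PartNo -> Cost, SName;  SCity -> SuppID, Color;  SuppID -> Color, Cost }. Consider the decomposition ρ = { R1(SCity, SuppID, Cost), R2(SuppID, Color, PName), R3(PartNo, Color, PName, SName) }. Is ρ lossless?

No

Chase test. Columns are SCity, PartNo, SuppID, Color, PName, Cost, SName; row i has aⱼ where attribute j ∈ Ri, else bᵢⱼ.
Initial tableau (one row per fragment):
  row 1: a1 b12 a3 b14 b15 a6 b17
  row 2: b21 b22 a3 a4 a5 b26 b27
  row 3: b31 a2 b33 a4 a5 b36 a7
Rows 1 and 2 agree on SuppID; apply SuppID→Color, Cost and equate their Color, Cost entries.
No row becomes fully distinguished — the join is lossy.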